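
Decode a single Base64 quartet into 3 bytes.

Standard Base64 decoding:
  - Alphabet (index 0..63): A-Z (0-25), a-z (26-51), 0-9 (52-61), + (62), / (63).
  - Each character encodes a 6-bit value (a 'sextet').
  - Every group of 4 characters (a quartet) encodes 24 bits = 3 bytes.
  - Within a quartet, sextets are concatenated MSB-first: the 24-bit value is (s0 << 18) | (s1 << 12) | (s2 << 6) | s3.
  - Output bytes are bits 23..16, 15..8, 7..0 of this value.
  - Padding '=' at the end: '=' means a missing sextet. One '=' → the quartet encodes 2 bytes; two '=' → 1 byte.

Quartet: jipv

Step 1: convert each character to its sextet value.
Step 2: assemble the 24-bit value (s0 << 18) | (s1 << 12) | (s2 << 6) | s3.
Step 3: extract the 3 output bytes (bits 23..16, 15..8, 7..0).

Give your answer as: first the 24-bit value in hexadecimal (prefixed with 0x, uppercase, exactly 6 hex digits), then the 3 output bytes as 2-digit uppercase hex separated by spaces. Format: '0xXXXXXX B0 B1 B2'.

Answer: 0x8E2A6F 8E 2A 6F

Derivation:
Sextets: j=35, i=34, p=41, v=47
24-bit: (35<<18) | (34<<12) | (41<<6) | 47
      = 0x8C0000 | 0x022000 | 0x000A40 | 0x00002F
      = 0x8E2A6F
Bytes: (v>>16)&0xFF=8E, (v>>8)&0xFF=2A, v&0xFF=6F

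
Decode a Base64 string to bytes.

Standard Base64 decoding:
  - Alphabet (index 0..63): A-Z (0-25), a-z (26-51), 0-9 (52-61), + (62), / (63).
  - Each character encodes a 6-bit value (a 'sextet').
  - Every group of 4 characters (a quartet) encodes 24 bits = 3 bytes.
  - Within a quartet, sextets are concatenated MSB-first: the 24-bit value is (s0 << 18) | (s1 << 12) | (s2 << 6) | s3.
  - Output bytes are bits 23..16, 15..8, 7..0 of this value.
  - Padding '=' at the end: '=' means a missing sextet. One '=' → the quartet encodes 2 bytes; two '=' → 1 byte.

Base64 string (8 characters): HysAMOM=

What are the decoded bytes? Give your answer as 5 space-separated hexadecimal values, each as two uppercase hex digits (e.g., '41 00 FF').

After char 0 ('H'=7): chars_in_quartet=1 acc=0x7 bytes_emitted=0
After char 1 ('y'=50): chars_in_quartet=2 acc=0x1F2 bytes_emitted=0
After char 2 ('s'=44): chars_in_quartet=3 acc=0x7CAC bytes_emitted=0
After char 3 ('A'=0): chars_in_quartet=4 acc=0x1F2B00 -> emit 1F 2B 00, reset; bytes_emitted=3
After char 4 ('M'=12): chars_in_quartet=1 acc=0xC bytes_emitted=3
After char 5 ('O'=14): chars_in_quartet=2 acc=0x30E bytes_emitted=3
After char 6 ('M'=12): chars_in_quartet=3 acc=0xC38C bytes_emitted=3
Padding '=': partial quartet acc=0xC38C -> emit 30 E3; bytes_emitted=5

Answer: 1F 2B 00 30 E3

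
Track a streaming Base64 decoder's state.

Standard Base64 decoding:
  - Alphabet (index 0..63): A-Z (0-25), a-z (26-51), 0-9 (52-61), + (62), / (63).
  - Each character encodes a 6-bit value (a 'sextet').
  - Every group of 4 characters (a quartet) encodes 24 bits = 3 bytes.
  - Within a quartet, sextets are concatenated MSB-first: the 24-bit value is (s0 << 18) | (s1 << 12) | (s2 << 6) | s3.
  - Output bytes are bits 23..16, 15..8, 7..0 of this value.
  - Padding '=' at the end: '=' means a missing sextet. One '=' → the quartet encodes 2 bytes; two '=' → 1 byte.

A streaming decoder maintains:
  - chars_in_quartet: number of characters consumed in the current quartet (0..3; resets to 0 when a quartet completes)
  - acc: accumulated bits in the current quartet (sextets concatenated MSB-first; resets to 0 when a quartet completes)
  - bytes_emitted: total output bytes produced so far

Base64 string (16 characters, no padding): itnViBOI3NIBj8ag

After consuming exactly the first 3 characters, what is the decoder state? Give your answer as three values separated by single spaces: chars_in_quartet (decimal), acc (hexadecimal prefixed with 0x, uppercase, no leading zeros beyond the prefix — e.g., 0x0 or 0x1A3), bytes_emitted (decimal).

Answer: 3 0x22B67 0

Derivation:
After char 0 ('i'=34): chars_in_quartet=1 acc=0x22 bytes_emitted=0
After char 1 ('t'=45): chars_in_quartet=2 acc=0x8AD bytes_emitted=0
After char 2 ('n'=39): chars_in_quartet=3 acc=0x22B67 bytes_emitted=0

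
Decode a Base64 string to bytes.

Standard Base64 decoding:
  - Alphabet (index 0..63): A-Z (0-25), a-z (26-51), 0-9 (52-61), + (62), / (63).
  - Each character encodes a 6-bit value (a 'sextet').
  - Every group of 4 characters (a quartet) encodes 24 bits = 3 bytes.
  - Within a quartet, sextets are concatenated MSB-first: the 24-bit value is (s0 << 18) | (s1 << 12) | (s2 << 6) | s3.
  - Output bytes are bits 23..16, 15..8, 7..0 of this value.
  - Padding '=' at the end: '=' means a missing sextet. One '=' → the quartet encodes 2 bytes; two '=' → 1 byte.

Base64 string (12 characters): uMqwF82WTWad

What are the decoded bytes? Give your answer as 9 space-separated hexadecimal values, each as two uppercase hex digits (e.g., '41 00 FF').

Answer: B8 CA B0 17 CD 96 4D 66 9D

Derivation:
After char 0 ('u'=46): chars_in_quartet=1 acc=0x2E bytes_emitted=0
After char 1 ('M'=12): chars_in_quartet=2 acc=0xB8C bytes_emitted=0
After char 2 ('q'=42): chars_in_quartet=3 acc=0x2E32A bytes_emitted=0
After char 3 ('w'=48): chars_in_quartet=4 acc=0xB8CAB0 -> emit B8 CA B0, reset; bytes_emitted=3
After char 4 ('F'=5): chars_in_quartet=1 acc=0x5 bytes_emitted=3
After char 5 ('8'=60): chars_in_quartet=2 acc=0x17C bytes_emitted=3
After char 6 ('2'=54): chars_in_quartet=3 acc=0x5F36 bytes_emitted=3
After char 7 ('W'=22): chars_in_quartet=4 acc=0x17CD96 -> emit 17 CD 96, reset; bytes_emitted=6
After char 8 ('T'=19): chars_in_quartet=1 acc=0x13 bytes_emitted=6
After char 9 ('W'=22): chars_in_quartet=2 acc=0x4D6 bytes_emitted=6
After char 10 ('a'=26): chars_in_quartet=3 acc=0x1359A bytes_emitted=6
After char 11 ('d'=29): chars_in_quartet=4 acc=0x4D669D -> emit 4D 66 9D, reset; bytes_emitted=9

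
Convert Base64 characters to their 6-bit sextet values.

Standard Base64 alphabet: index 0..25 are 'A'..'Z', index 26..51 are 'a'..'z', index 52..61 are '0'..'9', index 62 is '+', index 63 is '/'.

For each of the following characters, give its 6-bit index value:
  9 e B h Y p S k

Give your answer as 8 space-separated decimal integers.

'9': 0..9 range, 52 + ord('9') − ord('0') = 61
'e': a..z range, 26 + ord('e') − ord('a') = 30
'B': A..Z range, ord('B') − ord('A') = 1
'h': a..z range, 26 + ord('h') − ord('a') = 33
'Y': A..Z range, ord('Y') − ord('A') = 24
'p': a..z range, 26 + ord('p') − ord('a') = 41
'S': A..Z range, ord('S') − ord('A') = 18
'k': a..z range, 26 + ord('k') − ord('a') = 36

Answer: 61 30 1 33 24 41 18 36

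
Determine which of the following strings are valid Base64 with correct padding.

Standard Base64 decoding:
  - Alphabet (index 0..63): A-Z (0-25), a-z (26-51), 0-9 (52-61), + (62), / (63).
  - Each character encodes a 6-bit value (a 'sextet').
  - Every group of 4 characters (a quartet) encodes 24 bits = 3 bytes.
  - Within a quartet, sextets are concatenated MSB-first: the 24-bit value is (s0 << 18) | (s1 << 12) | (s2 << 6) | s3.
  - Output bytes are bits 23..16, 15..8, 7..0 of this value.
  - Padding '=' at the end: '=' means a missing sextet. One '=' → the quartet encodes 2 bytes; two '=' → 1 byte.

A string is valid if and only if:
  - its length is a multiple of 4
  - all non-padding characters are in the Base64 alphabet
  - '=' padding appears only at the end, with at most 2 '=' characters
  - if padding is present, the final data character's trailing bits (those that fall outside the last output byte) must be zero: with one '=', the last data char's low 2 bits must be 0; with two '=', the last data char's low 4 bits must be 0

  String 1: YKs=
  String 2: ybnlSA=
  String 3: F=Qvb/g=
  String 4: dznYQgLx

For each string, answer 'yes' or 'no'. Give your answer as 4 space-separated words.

String 1: 'YKs=' → valid
String 2: 'ybnlSA=' → invalid (len=7 not mult of 4)
String 3: 'F=Qvb/g=' → invalid (bad char(s): ['=']; '=' in middle)
String 4: 'dznYQgLx' → valid

Answer: yes no no yes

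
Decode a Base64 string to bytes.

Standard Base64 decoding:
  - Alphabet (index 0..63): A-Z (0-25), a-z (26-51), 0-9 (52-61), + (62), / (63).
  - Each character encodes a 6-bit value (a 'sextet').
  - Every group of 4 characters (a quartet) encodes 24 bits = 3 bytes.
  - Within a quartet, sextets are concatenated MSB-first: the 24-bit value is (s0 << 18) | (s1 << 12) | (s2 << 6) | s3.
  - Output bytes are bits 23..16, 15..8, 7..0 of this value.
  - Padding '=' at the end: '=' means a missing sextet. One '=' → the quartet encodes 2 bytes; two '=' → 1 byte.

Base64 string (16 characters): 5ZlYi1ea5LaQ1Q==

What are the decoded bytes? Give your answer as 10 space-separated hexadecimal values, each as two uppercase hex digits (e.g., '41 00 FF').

Answer: E5 99 58 8B 57 9A E4 B6 90 D5

Derivation:
After char 0 ('5'=57): chars_in_quartet=1 acc=0x39 bytes_emitted=0
After char 1 ('Z'=25): chars_in_quartet=2 acc=0xE59 bytes_emitted=0
After char 2 ('l'=37): chars_in_quartet=3 acc=0x39665 bytes_emitted=0
After char 3 ('Y'=24): chars_in_quartet=4 acc=0xE59958 -> emit E5 99 58, reset; bytes_emitted=3
After char 4 ('i'=34): chars_in_quartet=1 acc=0x22 bytes_emitted=3
After char 5 ('1'=53): chars_in_quartet=2 acc=0x8B5 bytes_emitted=3
After char 6 ('e'=30): chars_in_quartet=3 acc=0x22D5E bytes_emitted=3
After char 7 ('a'=26): chars_in_quartet=4 acc=0x8B579A -> emit 8B 57 9A, reset; bytes_emitted=6
After char 8 ('5'=57): chars_in_quartet=1 acc=0x39 bytes_emitted=6
After char 9 ('L'=11): chars_in_quartet=2 acc=0xE4B bytes_emitted=6
After char 10 ('a'=26): chars_in_quartet=3 acc=0x392DA bytes_emitted=6
After char 11 ('Q'=16): chars_in_quartet=4 acc=0xE4B690 -> emit E4 B6 90, reset; bytes_emitted=9
After char 12 ('1'=53): chars_in_quartet=1 acc=0x35 bytes_emitted=9
After char 13 ('Q'=16): chars_in_quartet=2 acc=0xD50 bytes_emitted=9
Padding '==': partial quartet acc=0xD50 -> emit D5; bytes_emitted=10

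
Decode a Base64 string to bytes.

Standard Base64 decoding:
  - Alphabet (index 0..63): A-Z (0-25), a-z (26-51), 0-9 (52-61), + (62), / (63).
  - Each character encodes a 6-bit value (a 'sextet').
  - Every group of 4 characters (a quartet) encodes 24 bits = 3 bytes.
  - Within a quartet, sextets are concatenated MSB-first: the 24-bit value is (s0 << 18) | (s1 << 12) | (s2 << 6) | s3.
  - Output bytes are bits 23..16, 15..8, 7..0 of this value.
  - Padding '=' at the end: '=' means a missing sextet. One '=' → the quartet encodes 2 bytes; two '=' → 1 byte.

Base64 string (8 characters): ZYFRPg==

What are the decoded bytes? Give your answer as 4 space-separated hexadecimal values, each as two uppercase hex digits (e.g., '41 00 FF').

Answer: 65 81 51 3E

Derivation:
After char 0 ('Z'=25): chars_in_quartet=1 acc=0x19 bytes_emitted=0
After char 1 ('Y'=24): chars_in_quartet=2 acc=0x658 bytes_emitted=0
After char 2 ('F'=5): chars_in_quartet=3 acc=0x19605 bytes_emitted=0
After char 3 ('R'=17): chars_in_quartet=4 acc=0x658151 -> emit 65 81 51, reset; bytes_emitted=3
After char 4 ('P'=15): chars_in_quartet=1 acc=0xF bytes_emitted=3
After char 5 ('g'=32): chars_in_quartet=2 acc=0x3E0 bytes_emitted=3
Padding '==': partial quartet acc=0x3E0 -> emit 3E; bytes_emitted=4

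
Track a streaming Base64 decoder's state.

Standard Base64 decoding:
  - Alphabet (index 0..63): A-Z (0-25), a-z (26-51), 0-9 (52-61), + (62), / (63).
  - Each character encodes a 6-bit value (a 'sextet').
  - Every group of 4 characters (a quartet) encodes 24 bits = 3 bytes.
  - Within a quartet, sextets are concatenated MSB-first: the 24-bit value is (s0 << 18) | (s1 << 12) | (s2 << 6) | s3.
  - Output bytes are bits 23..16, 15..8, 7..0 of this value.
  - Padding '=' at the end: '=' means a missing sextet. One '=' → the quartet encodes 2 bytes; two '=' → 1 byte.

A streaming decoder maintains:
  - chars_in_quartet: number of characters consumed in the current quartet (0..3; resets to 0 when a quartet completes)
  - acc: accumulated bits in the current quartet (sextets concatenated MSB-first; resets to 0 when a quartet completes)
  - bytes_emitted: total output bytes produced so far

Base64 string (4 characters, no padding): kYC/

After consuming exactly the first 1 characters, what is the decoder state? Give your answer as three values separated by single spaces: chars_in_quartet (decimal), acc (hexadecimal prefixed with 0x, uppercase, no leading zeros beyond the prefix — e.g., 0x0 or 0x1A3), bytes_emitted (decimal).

After char 0 ('k'=36): chars_in_quartet=1 acc=0x24 bytes_emitted=0

Answer: 1 0x24 0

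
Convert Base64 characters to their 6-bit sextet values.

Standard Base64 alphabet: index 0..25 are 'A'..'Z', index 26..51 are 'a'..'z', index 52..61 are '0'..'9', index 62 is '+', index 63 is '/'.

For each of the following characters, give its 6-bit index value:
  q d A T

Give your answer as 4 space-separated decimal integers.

Answer: 42 29 0 19

Derivation:
'q': a..z range, 26 + ord('q') − ord('a') = 42
'd': a..z range, 26 + ord('d') − ord('a') = 29
'A': A..Z range, ord('A') − ord('A') = 0
'T': A..Z range, ord('T') − ord('A') = 19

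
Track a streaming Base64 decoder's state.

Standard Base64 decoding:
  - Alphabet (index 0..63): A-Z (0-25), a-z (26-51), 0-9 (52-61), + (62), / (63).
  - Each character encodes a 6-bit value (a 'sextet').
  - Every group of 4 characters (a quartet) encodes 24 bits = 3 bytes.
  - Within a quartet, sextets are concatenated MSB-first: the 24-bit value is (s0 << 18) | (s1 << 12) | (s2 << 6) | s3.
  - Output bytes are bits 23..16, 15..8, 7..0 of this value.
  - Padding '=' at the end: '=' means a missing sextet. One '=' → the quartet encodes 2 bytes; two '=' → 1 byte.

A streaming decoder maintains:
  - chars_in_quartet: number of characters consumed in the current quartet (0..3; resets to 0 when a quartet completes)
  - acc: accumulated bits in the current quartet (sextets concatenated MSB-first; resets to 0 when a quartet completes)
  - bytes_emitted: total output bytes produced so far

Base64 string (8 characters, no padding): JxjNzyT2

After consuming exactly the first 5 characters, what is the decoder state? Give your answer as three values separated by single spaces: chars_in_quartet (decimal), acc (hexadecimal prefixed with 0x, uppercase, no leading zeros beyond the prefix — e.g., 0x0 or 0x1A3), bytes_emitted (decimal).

Answer: 1 0x33 3

Derivation:
After char 0 ('J'=9): chars_in_quartet=1 acc=0x9 bytes_emitted=0
After char 1 ('x'=49): chars_in_quartet=2 acc=0x271 bytes_emitted=0
After char 2 ('j'=35): chars_in_quartet=3 acc=0x9C63 bytes_emitted=0
After char 3 ('N'=13): chars_in_quartet=4 acc=0x2718CD -> emit 27 18 CD, reset; bytes_emitted=3
After char 4 ('z'=51): chars_in_quartet=1 acc=0x33 bytes_emitted=3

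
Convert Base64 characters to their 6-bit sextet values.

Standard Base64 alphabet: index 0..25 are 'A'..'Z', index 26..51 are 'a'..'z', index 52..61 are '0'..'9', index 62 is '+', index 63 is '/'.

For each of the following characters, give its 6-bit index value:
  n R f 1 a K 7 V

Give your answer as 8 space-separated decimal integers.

Answer: 39 17 31 53 26 10 59 21

Derivation:
'n': a..z range, 26 + ord('n') − ord('a') = 39
'R': A..Z range, ord('R') − ord('A') = 17
'f': a..z range, 26 + ord('f') − ord('a') = 31
'1': 0..9 range, 52 + ord('1') − ord('0') = 53
'a': a..z range, 26 + ord('a') − ord('a') = 26
'K': A..Z range, ord('K') − ord('A') = 10
'7': 0..9 range, 52 + ord('7') − ord('0') = 59
'V': A..Z range, ord('V') − ord('A') = 21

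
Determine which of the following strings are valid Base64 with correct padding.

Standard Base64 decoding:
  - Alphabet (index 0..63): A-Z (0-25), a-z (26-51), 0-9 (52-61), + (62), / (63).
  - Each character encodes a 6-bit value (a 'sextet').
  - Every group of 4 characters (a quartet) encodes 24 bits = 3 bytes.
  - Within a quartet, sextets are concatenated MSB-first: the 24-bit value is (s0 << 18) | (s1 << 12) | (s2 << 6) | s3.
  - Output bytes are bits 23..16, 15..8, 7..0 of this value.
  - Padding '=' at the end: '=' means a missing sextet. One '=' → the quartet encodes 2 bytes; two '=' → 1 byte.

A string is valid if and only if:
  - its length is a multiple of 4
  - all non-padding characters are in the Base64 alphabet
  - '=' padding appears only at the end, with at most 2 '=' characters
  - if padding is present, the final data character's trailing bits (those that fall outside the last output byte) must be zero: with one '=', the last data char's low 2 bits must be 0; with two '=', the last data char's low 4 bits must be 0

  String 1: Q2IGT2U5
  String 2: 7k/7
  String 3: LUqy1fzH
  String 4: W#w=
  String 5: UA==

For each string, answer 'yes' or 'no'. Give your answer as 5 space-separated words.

String 1: 'Q2IGT2U5' → valid
String 2: '7k/7' → valid
String 3: 'LUqy1fzH' → valid
String 4: 'W#w=' → invalid (bad char(s): ['#'])
String 5: 'UA==' → valid

Answer: yes yes yes no yes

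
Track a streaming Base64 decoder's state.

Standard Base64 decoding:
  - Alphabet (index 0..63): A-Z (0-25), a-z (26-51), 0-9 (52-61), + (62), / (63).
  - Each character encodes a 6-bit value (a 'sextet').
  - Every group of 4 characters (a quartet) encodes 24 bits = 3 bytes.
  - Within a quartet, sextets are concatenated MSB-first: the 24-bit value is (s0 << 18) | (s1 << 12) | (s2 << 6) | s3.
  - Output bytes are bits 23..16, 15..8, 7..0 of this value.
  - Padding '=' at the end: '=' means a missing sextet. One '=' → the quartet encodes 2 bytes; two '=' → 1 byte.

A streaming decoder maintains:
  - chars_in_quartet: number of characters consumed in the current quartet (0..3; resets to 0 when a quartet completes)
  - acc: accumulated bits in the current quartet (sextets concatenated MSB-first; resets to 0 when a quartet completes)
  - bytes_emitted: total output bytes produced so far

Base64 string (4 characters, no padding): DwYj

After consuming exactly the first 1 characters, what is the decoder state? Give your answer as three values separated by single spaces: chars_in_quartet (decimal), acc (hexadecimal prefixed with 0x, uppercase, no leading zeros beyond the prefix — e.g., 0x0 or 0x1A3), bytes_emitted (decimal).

After char 0 ('D'=3): chars_in_quartet=1 acc=0x3 bytes_emitted=0

Answer: 1 0x3 0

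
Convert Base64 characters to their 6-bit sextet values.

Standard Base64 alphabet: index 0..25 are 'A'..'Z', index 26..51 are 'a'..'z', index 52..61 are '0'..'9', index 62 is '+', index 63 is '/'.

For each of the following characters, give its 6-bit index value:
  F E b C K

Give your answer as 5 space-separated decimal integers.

'F': A..Z range, ord('F') − ord('A') = 5
'E': A..Z range, ord('E') − ord('A') = 4
'b': a..z range, 26 + ord('b') − ord('a') = 27
'C': A..Z range, ord('C') − ord('A') = 2
'K': A..Z range, ord('K') − ord('A') = 10

Answer: 5 4 27 2 10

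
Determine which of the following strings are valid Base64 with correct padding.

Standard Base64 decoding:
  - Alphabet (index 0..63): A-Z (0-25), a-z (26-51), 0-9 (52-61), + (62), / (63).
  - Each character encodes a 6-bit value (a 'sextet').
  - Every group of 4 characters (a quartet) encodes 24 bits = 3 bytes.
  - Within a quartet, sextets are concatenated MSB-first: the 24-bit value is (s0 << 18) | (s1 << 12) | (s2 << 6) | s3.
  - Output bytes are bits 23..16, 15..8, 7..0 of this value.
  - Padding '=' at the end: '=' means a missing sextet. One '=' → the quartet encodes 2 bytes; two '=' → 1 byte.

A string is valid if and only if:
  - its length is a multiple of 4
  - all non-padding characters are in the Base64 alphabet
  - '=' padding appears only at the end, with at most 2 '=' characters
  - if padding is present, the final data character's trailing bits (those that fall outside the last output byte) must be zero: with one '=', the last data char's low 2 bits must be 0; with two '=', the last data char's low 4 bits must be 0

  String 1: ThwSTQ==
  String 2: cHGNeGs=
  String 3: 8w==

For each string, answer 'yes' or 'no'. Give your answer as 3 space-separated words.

Answer: yes yes yes

Derivation:
String 1: 'ThwSTQ==' → valid
String 2: 'cHGNeGs=' → valid
String 3: '8w==' → valid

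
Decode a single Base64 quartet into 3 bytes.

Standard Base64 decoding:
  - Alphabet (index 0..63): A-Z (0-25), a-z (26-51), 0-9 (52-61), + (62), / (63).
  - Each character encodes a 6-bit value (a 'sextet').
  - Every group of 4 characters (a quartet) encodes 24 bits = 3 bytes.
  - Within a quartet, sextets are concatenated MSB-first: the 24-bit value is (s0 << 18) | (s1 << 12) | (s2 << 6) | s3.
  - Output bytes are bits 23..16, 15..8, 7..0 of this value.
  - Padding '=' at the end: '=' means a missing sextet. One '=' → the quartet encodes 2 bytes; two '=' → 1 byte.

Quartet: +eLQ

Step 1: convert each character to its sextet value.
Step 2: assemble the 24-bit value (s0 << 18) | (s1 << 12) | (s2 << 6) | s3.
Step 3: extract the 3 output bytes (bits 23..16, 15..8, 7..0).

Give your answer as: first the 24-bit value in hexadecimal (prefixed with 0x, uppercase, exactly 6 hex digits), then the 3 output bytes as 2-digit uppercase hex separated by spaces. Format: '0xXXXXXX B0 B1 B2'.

Answer: 0xF9E2D0 F9 E2 D0

Derivation:
Sextets: +=62, e=30, L=11, Q=16
24-bit: (62<<18) | (30<<12) | (11<<6) | 16
      = 0xF80000 | 0x01E000 | 0x0002C0 | 0x000010
      = 0xF9E2D0
Bytes: (v>>16)&0xFF=F9, (v>>8)&0xFF=E2, v&0xFF=D0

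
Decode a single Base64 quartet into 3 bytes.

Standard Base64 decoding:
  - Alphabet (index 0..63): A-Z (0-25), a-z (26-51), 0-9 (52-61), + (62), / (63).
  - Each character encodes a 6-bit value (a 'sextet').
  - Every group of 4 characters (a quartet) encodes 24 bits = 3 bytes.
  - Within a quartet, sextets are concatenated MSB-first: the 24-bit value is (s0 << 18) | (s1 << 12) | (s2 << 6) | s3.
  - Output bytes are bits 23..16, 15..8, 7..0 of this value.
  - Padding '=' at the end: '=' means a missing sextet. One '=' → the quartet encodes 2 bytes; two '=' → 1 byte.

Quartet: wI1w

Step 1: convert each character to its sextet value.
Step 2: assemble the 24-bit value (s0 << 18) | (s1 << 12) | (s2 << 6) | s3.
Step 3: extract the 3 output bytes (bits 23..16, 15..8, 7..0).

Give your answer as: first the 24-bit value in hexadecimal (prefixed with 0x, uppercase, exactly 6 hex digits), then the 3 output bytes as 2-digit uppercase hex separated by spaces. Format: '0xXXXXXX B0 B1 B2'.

Answer: 0xC08D70 C0 8D 70

Derivation:
Sextets: w=48, I=8, 1=53, w=48
24-bit: (48<<18) | (8<<12) | (53<<6) | 48
      = 0xC00000 | 0x008000 | 0x000D40 | 0x000030
      = 0xC08D70
Bytes: (v>>16)&0xFF=C0, (v>>8)&0xFF=8D, v&0xFF=70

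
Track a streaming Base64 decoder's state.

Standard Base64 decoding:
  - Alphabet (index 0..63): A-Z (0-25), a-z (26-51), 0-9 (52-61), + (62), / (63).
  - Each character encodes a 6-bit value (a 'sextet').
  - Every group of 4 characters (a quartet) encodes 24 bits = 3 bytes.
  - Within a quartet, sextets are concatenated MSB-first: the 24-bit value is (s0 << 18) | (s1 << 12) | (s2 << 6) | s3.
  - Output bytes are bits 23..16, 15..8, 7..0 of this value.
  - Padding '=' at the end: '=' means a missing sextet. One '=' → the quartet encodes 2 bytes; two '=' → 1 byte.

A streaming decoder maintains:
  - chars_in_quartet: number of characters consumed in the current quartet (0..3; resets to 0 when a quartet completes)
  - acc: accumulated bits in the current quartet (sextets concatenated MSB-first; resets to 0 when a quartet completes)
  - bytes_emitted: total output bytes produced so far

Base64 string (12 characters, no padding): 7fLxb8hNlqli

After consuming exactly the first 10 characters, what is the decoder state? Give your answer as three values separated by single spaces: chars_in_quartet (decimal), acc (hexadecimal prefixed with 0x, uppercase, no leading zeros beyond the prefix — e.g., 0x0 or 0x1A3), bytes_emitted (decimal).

After char 0 ('7'=59): chars_in_quartet=1 acc=0x3B bytes_emitted=0
After char 1 ('f'=31): chars_in_quartet=2 acc=0xEDF bytes_emitted=0
After char 2 ('L'=11): chars_in_quartet=3 acc=0x3B7CB bytes_emitted=0
After char 3 ('x'=49): chars_in_quartet=4 acc=0xEDF2F1 -> emit ED F2 F1, reset; bytes_emitted=3
After char 4 ('b'=27): chars_in_quartet=1 acc=0x1B bytes_emitted=3
After char 5 ('8'=60): chars_in_quartet=2 acc=0x6FC bytes_emitted=3
After char 6 ('h'=33): chars_in_quartet=3 acc=0x1BF21 bytes_emitted=3
After char 7 ('N'=13): chars_in_quartet=4 acc=0x6FC84D -> emit 6F C8 4D, reset; bytes_emitted=6
After char 8 ('l'=37): chars_in_quartet=1 acc=0x25 bytes_emitted=6
After char 9 ('q'=42): chars_in_quartet=2 acc=0x96A bytes_emitted=6

Answer: 2 0x96A 6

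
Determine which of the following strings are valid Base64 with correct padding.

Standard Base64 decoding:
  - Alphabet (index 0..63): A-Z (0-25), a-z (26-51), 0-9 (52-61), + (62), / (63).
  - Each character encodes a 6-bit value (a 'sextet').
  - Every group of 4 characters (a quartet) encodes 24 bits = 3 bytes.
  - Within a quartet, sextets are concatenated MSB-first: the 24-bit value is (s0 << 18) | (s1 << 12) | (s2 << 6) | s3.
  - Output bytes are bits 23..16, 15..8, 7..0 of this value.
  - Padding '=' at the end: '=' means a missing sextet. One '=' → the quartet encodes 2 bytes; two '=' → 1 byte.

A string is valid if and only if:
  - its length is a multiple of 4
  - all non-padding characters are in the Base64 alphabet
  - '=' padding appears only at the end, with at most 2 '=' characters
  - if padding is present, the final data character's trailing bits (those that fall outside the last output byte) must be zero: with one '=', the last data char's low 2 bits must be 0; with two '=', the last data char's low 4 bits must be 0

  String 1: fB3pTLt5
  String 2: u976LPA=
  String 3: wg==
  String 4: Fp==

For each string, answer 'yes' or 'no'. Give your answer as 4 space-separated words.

String 1: 'fB3pTLt5' → valid
String 2: 'u976LPA=' → valid
String 3: 'wg==' → valid
String 4: 'Fp==' → invalid (bad trailing bits)

Answer: yes yes yes no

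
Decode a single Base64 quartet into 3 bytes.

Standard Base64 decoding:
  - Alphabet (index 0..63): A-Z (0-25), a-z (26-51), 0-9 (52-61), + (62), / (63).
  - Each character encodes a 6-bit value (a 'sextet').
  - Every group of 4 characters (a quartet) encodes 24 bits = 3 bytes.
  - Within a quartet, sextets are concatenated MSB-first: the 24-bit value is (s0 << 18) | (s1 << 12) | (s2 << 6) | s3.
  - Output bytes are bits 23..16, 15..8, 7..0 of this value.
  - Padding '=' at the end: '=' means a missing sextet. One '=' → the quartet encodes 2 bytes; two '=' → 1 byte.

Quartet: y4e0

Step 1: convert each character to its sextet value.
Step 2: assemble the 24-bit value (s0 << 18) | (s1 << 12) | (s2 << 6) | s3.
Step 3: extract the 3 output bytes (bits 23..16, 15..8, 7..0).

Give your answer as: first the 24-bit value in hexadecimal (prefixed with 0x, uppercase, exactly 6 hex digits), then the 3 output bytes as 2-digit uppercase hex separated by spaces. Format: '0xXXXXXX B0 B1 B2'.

Answer: 0xCB87B4 CB 87 B4

Derivation:
Sextets: y=50, 4=56, e=30, 0=52
24-bit: (50<<18) | (56<<12) | (30<<6) | 52
      = 0xC80000 | 0x038000 | 0x000780 | 0x000034
      = 0xCB87B4
Bytes: (v>>16)&0xFF=CB, (v>>8)&0xFF=87, v&0xFF=B4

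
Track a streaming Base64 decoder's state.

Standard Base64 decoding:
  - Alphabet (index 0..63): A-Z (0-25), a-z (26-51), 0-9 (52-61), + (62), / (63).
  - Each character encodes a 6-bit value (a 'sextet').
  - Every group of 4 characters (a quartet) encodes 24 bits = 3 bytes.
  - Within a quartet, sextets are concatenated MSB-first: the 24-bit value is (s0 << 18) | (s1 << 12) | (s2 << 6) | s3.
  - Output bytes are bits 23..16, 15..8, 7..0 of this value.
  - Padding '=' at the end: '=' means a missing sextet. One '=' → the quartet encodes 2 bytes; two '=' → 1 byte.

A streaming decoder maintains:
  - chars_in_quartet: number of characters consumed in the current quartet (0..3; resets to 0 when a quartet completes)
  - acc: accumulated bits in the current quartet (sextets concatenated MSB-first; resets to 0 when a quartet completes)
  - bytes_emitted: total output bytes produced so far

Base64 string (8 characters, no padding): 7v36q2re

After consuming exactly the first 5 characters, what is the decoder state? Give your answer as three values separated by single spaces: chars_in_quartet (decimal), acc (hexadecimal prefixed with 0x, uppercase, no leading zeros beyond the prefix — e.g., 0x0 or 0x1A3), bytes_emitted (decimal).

After char 0 ('7'=59): chars_in_quartet=1 acc=0x3B bytes_emitted=0
After char 1 ('v'=47): chars_in_quartet=2 acc=0xEEF bytes_emitted=0
After char 2 ('3'=55): chars_in_quartet=3 acc=0x3BBF7 bytes_emitted=0
After char 3 ('6'=58): chars_in_quartet=4 acc=0xEEFDFA -> emit EE FD FA, reset; bytes_emitted=3
After char 4 ('q'=42): chars_in_quartet=1 acc=0x2A bytes_emitted=3

Answer: 1 0x2A 3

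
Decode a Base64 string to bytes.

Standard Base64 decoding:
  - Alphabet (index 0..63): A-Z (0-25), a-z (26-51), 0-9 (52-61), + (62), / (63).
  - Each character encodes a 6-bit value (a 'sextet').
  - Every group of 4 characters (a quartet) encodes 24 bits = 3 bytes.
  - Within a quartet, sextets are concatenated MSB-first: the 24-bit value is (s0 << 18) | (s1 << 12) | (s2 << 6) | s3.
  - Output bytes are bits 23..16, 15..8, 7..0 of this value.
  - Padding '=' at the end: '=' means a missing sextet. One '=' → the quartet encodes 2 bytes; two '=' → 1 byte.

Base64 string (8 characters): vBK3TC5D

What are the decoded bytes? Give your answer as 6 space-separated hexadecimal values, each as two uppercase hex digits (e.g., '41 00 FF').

Answer: BC 12 B7 4C 2E 43

Derivation:
After char 0 ('v'=47): chars_in_quartet=1 acc=0x2F bytes_emitted=0
After char 1 ('B'=1): chars_in_quartet=2 acc=0xBC1 bytes_emitted=0
After char 2 ('K'=10): chars_in_quartet=3 acc=0x2F04A bytes_emitted=0
After char 3 ('3'=55): chars_in_quartet=4 acc=0xBC12B7 -> emit BC 12 B7, reset; bytes_emitted=3
After char 4 ('T'=19): chars_in_quartet=1 acc=0x13 bytes_emitted=3
After char 5 ('C'=2): chars_in_quartet=2 acc=0x4C2 bytes_emitted=3
After char 6 ('5'=57): chars_in_quartet=3 acc=0x130B9 bytes_emitted=3
After char 7 ('D'=3): chars_in_quartet=4 acc=0x4C2E43 -> emit 4C 2E 43, reset; bytes_emitted=6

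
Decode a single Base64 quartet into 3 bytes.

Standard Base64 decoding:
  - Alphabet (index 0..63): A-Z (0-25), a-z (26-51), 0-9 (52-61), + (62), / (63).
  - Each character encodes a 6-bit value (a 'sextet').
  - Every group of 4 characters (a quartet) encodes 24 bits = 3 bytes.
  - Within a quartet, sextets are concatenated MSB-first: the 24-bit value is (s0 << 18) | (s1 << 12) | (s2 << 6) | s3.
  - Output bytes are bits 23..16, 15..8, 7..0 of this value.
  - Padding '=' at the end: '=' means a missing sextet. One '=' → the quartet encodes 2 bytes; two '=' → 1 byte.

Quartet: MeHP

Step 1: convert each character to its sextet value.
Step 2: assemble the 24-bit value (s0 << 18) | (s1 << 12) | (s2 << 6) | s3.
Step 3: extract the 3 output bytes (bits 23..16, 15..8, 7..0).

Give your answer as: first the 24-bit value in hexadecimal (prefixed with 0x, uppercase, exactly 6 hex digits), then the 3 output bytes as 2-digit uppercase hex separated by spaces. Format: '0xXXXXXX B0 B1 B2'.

Answer: 0x31E1CF 31 E1 CF

Derivation:
Sextets: M=12, e=30, H=7, P=15
24-bit: (12<<18) | (30<<12) | (7<<6) | 15
      = 0x300000 | 0x01E000 | 0x0001C0 | 0x00000F
      = 0x31E1CF
Bytes: (v>>16)&0xFF=31, (v>>8)&0xFF=E1, v&0xFF=CF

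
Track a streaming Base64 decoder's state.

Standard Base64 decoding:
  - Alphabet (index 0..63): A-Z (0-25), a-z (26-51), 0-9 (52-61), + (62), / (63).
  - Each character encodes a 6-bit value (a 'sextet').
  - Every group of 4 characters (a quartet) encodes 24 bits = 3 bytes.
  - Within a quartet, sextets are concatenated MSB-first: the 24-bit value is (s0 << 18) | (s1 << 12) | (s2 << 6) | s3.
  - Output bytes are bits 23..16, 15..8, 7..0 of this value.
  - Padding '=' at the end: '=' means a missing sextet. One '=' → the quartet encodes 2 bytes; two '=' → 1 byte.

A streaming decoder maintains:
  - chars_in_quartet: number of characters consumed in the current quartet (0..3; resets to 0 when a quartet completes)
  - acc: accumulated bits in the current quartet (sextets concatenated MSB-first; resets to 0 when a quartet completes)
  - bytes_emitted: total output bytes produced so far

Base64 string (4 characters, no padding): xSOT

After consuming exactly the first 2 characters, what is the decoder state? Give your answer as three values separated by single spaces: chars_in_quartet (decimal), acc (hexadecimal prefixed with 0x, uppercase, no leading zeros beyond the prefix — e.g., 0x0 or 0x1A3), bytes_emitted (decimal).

After char 0 ('x'=49): chars_in_quartet=1 acc=0x31 bytes_emitted=0
After char 1 ('S'=18): chars_in_quartet=2 acc=0xC52 bytes_emitted=0

Answer: 2 0xC52 0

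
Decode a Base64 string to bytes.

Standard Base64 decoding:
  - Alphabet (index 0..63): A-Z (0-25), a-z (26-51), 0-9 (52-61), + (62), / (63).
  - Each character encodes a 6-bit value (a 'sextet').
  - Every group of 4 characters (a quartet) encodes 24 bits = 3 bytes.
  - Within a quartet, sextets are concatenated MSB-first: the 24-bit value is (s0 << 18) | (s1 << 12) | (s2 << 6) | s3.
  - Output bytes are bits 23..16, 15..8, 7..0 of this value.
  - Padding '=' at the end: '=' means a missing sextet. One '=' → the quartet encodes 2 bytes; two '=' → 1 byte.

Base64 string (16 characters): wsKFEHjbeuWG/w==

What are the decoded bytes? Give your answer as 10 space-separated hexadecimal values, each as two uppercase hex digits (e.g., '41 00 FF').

Answer: C2 C2 85 10 78 DB 7A E5 86 FF

Derivation:
After char 0 ('w'=48): chars_in_quartet=1 acc=0x30 bytes_emitted=0
After char 1 ('s'=44): chars_in_quartet=2 acc=0xC2C bytes_emitted=0
After char 2 ('K'=10): chars_in_quartet=3 acc=0x30B0A bytes_emitted=0
After char 3 ('F'=5): chars_in_quartet=4 acc=0xC2C285 -> emit C2 C2 85, reset; bytes_emitted=3
After char 4 ('E'=4): chars_in_quartet=1 acc=0x4 bytes_emitted=3
After char 5 ('H'=7): chars_in_quartet=2 acc=0x107 bytes_emitted=3
After char 6 ('j'=35): chars_in_quartet=3 acc=0x41E3 bytes_emitted=3
After char 7 ('b'=27): chars_in_quartet=4 acc=0x1078DB -> emit 10 78 DB, reset; bytes_emitted=6
After char 8 ('e'=30): chars_in_quartet=1 acc=0x1E bytes_emitted=6
After char 9 ('u'=46): chars_in_quartet=2 acc=0x7AE bytes_emitted=6
After char 10 ('W'=22): chars_in_quartet=3 acc=0x1EB96 bytes_emitted=6
After char 11 ('G'=6): chars_in_quartet=4 acc=0x7AE586 -> emit 7A E5 86, reset; bytes_emitted=9
After char 12 ('/'=63): chars_in_quartet=1 acc=0x3F bytes_emitted=9
After char 13 ('w'=48): chars_in_quartet=2 acc=0xFF0 bytes_emitted=9
Padding '==': partial quartet acc=0xFF0 -> emit FF; bytes_emitted=10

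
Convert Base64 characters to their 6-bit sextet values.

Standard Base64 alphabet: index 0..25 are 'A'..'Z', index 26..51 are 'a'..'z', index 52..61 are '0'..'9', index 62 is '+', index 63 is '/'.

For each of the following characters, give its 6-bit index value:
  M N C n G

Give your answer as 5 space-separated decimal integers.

Answer: 12 13 2 39 6

Derivation:
'M': A..Z range, ord('M') − ord('A') = 12
'N': A..Z range, ord('N') − ord('A') = 13
'C': A..Z range, ord('C') − ord('A') = 2
'n': a..z range, 26 + ord('n') − ord('a') = 39
'G': A..Z range, ord('G') − ord('A') = 6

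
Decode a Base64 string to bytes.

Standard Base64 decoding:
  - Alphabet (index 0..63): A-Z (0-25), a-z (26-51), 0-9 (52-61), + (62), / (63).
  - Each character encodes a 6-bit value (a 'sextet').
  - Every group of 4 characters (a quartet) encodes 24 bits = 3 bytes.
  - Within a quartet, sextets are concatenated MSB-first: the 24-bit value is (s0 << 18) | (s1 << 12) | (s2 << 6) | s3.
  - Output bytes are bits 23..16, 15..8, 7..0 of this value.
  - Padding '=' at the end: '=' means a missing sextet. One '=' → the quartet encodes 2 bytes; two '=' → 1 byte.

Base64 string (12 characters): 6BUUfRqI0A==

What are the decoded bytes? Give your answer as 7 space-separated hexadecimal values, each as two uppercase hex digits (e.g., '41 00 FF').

After char 0 ('6'=58): chars_in_quartet=1 acc=0x3A bytes_emitted=0
After char 1 ('B'=1): chars_in_quartet=2 acc=0xE81 bytes_emitted=0
After char 2 ('U'=20): chars_in_quartet=3 acc=0x3A054 bytes_emitted=0
After char 3 ('U'=20): chars_in_quartet=4 acc=0xE81514 -> emit E8 15 14, reset; bytes_emitted=3
After char 4 ('f'=31): chars_in_quartet=1 acc=0x1F bytes_emitted=3
After char 5 ('R'=17): chars_in_quartet=2 acc=0x7D1 bytes_emitted=3
After char 6 ('q'=42): chars_in_quartet=3 acc=0x1F46A bytes_emitted=3
After char 7 ('I'=8): chars_in_quartet=4 acc=0x7D1A88 -> emit 7D 1A 88, reset; bytes_emitted=6
After char 8 ('0'=52): chars_in_quartet=1 acc=0x34 bytes_emitted=6
After char 9 ('A'=0): chars_in_quartet=2 acc=0xD00 bytes_emitted=6
Padding '==': partial quartet acc=0xD00 -> emit D0; bytes_emitted=7

Answer: E8 15 14 7D 1A 88 D0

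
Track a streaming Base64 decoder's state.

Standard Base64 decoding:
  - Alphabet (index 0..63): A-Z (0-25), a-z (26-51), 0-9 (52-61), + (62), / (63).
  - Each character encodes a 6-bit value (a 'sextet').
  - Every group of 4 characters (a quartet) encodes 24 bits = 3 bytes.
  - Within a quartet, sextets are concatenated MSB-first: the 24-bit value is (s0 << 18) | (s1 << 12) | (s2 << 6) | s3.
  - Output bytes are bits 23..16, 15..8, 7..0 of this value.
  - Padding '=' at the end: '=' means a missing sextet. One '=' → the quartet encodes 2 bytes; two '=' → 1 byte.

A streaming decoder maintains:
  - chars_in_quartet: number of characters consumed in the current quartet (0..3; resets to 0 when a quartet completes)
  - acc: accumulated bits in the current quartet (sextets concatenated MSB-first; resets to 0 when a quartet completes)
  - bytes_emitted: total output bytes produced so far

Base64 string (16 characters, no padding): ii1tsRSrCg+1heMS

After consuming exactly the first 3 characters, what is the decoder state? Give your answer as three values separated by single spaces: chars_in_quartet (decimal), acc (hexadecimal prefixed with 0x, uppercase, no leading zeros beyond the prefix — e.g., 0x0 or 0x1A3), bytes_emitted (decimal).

After char 0 ('i'=34): chars_in_quartet=1 acc=0x22 bytes_emitted=0
After char 1 ('i'=34): chars_in_quartet=2 acc=0x8A2 bytes_emitted=0
After char 2 ('1'=53): chars_in_quartet=3 acc=0x228B5 bytes_emitted=0

Answer: 3 0x228B5 0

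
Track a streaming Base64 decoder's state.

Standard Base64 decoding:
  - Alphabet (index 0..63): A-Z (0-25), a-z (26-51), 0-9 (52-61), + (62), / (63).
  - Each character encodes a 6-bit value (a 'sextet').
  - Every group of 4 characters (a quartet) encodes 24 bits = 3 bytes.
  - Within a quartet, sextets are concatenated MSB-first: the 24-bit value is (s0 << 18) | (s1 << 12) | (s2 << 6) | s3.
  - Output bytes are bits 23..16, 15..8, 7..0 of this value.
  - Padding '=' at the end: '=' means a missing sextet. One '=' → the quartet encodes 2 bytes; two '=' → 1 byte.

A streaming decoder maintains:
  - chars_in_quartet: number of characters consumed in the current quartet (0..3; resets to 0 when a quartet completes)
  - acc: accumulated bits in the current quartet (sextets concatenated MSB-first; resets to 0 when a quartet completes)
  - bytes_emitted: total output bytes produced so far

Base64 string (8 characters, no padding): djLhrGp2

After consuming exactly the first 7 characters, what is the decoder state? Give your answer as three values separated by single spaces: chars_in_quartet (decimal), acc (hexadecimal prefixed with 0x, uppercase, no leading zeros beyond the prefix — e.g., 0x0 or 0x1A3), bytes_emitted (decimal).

Answer: 3 0x2B1A9 3

Derivation:
After char 0 ('d'=29): chars_in_quartet=1 acc=0x1D bytes_emitted=0
After char 1 ('j'=35): chars_in_quartet=2 acc=0x763 bytes_emitted=0
After char 2 ('L'=11): chars_in_quartet=3 acc=0x1D8CB bytes_emitted=0
After char 3 ('h'=33): chars_in_quartet=4 acc=0x7632E1 -> emit 76 32 E1, reset; bytes_emitted=3
After char 4 ('r'=43): chars_in_quartet=1 acc=0x2B bytes_emitted=3
After char 5 ('G'=6): chars_in_quartet=2 acc=0xAC6 bytes_emitted=3
After char 6 ('p'=41): chars_in_quartet=3 acc=0x2B1A9 bytes_emitted=3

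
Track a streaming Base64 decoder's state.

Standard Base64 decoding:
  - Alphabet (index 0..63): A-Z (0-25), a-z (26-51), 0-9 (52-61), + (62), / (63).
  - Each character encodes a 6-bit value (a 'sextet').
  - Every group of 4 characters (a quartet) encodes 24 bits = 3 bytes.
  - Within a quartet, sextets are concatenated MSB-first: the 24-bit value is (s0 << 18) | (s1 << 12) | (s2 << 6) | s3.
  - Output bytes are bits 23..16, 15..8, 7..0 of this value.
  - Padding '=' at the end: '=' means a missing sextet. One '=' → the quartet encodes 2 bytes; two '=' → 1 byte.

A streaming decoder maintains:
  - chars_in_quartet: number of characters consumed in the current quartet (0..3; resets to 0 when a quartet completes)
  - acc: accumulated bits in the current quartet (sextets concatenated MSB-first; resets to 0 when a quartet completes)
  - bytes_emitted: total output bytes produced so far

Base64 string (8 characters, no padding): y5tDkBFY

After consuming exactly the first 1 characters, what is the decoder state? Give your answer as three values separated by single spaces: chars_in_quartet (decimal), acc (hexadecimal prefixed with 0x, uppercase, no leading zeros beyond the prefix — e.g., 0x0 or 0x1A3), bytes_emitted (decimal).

Answer: 1 0x32 0

Derivation:
After char 0 ('y'=50): chars_in_quartet=1 acc=0x32 bytes_emitted=0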